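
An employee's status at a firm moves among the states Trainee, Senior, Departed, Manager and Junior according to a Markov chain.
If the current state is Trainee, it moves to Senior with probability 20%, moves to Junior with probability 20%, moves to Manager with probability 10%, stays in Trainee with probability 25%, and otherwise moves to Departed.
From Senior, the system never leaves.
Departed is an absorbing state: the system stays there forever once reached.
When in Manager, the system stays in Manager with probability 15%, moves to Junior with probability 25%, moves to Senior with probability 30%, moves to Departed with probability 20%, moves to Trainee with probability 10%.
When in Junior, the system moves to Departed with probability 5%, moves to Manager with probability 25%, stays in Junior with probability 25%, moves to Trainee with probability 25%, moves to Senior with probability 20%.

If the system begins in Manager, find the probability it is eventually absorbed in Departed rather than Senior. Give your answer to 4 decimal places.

0.3980

Let h(s) be the probability of absorption at Departed starting from transient state s. Then h(Departed) = 1 and h(Senior) = 0. By first-step analysis:
h(Trainee) = 0.25·h(Trainee) + 0.2·0 + 0.25·1 + 0.1·h(Manager) + 0.2·h(Junior)
h(Manager) = 0.1·h(Trainee) + 0.3·0 + 0.2·1 + 0.15·h(Manager) + 0.25·h(Junior)
h(Junior) = 0.25·h(Trainee) + 0.2·0 + 0.05·1 + 0.25·h(Manager) + 0.25·h(Junior)
Solving: h(Trainee) = 0.4824, h(Manager) = 0.3980, h(Junior) = 0.3601.
Starting from Manager, the probability is 0.3980.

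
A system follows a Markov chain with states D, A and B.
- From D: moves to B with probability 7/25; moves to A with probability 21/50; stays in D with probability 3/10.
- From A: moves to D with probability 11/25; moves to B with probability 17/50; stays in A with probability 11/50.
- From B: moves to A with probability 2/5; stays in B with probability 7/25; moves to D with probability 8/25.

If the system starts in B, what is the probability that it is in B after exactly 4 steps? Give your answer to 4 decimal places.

Propagate the distribution vector 4 steps from B.
After 0 steps: (0.0000, 0.0000, 1.0000)
After 1 step: (0.3200, 0.4000, 0.2800)
After 2 steps: (0.3616, 0.3344, 0.3040)
After 3 steps: (0.3529, 0.3470, 0.3001)
After 4 steps: (0.3546, 0.3446, 0.3008)
P(in B after 4 steps) = 0.3008

0.3008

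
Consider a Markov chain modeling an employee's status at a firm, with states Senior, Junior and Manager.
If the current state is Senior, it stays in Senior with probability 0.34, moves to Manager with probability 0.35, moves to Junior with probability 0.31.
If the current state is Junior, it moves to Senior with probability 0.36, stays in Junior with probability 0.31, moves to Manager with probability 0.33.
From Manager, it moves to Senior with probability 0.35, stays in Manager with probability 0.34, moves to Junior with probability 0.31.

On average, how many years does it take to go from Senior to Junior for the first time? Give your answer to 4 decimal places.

Let t(s) be the expected number of years to first reach Junior from state s, with t(Junior) = 0. Conditioning on the first year:
t(Senior) = 1 + 0.34·t(Senior) + 0.35·t(Manager)
t(Manager) = 1 + 0.35·t(Senior) + 0.34·t(Manager)
Solving: t(Senior) = 3.2258, t(Manager) = 3.2258.
Expected years from Senior to Junior: 3.2258.

3.2258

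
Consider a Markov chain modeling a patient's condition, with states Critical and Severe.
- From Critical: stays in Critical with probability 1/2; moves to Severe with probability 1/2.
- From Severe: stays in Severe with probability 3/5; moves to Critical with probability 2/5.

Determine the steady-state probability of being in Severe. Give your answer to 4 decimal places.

0.5556

Let the stationary distribution be π with π = πP and π_1 + π_2 = 1.
π_1 = 0.5·π_1 + 0.4·π_2
Solving with the normalization constraint gives π = (0.4444, 0.5556).
So the stationary probability of Severe is 0.5556.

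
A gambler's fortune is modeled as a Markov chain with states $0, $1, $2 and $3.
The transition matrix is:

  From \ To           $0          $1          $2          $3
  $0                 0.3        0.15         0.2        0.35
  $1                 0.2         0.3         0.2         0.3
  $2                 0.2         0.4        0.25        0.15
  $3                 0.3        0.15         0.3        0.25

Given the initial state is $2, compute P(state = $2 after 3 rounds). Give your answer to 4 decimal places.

Propagate the distribution vector 3 rounds from $2.
After 0 rounds: (0.0000, 0.0000, 1.0000, 0.0000)
After 1 round: (0.2000, 0.4000, 0.2500, 0.1500)
After 2 rounds: (0.2350, 0.2725, 0.2275, 0.2650)
After 3 rounds: (0.2500, 0.2478, 0.2379, 0.2644)
P(in $2 after 3 rounds) = 0.2379

0.2379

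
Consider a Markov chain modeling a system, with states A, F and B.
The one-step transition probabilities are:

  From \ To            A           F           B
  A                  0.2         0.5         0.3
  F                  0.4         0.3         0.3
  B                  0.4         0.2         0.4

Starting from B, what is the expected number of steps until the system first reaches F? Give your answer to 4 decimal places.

Let t(s) be the expected number of steps to first reach F from state s, with t(F) = 0. Conditioning on the first step:
t(A) = 1 + 0.2·t(A) + 0.3·t(B)
t(B) = 1 + 0.4·t(A) + 0.4·t(B)
Solving: t(A) = 2.5000, t(B) = 3.3333.
Expected steps from B to F: 3.3333.

3.3333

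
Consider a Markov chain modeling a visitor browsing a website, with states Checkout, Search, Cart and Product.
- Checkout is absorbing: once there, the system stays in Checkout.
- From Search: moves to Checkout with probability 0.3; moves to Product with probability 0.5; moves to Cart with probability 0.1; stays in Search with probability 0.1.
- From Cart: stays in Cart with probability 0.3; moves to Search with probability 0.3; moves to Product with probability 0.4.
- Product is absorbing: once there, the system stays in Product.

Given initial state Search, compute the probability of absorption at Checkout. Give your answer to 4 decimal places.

Let h(s) be the probability of absorption at Checkout starting from transient state s. Then h(Checkout) = 1 and h(Product) = 0. By first-step analysis:
h(Search) = 0.3·1 + 0.1·h(Search) + 0.1·h(Cart) + 0.5·0
h(Cart) = 0.3·h(Search) + 0.3·h(Cart) + 0.4·0
Solving: h(Search) = 0.3500, h(Cart) = 0.1500.
Starting from Search, the probability is 0.3500.

0.3500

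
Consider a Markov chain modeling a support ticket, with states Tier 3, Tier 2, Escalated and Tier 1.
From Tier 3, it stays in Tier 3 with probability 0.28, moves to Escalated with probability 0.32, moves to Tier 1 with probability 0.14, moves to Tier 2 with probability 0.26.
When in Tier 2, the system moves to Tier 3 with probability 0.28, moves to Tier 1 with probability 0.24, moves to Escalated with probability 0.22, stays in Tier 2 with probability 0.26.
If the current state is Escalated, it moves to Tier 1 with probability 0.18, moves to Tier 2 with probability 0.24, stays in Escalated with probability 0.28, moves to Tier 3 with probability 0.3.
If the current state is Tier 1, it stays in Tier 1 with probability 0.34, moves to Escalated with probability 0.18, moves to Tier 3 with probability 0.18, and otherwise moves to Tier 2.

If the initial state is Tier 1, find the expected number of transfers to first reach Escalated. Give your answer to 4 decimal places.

4.4736

Let t(s) be the expected number of transfers to first reach Escalated from state s, with t(Escalated) = 0. Conditioning on the first transfer:
t(Tier 3) = 1 + 0.28·t(Tier 3) + 0.26·t(Tier 2) + 0.14·t(Tier 1)
t(Tier 2) = 1 + 0.28·t(Tier 3) + 0.26·t(Tier 2) + 0.24·t(Tier 1)
t(Tier 1) = 1 + 0.18·t(Tier 3) + 0.3·t(Tier 2) + 0.34·t(Tier 1)
Solving: t(Tier 3) = 3.7883, t(Tier 2) = 4.2357, t(Tier 1) = 4.4736.
Expected transfers from Tier 1 to Escalated: 4.4736.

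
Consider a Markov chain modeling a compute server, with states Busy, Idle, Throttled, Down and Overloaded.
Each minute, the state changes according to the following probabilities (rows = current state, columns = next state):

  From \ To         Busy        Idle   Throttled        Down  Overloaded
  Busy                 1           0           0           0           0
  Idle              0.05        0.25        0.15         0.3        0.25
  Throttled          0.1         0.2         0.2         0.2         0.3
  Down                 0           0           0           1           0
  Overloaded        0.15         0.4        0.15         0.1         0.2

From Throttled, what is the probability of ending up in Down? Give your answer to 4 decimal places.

0.6677

Let h(s) be the probability of absorption at Down starting from transient state s. Then h(Down) = 1 and h(Busy) = 0. By first-step analysis:
h(Idle) = 0.05·0 + 0.25·h(Idle) + 0.15·h(Throttled) + 0.3·1 + 0.25·h(Overloaded)
h(Throttled) = 0.1·0 + 0.2·h(Idle) + 0.2·h(Throttled) + 0.2·1 + 0.3·h(Overloaded)
h(Overloaded) = 0.15·0 + 0.4·h(Idle) + 0.15·h(Throttled) + 0.1·1 + 0.2·h(Overloaded)
Solving: h(Idle) = 0.7403, h(Throttled) = 0.6677, h(Overloaded) = 0.6204.
Starting from Throttled, the probability is 0.6677.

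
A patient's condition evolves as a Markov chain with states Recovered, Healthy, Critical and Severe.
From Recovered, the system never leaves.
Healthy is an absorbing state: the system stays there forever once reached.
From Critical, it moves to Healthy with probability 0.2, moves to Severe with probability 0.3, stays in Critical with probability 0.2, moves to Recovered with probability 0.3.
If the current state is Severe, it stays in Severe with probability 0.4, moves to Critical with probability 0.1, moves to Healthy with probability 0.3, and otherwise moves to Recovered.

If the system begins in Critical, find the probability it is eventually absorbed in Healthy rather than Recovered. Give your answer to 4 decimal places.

Let h(s) be the probability of absorption at Healthy starting from transient state s. Then h(Healthy) = 1 and h(Recovered) = 0. By first-step analysis:
h(Critical) = 0.3·0 + 0.2·1 + 0.2·h(Critical) + 0.3·h(Severe)
h(Severe) = 0.2·0 + 0.3·1 + 0.1·h(Critical) + 0.4·h(Severe)
Solving: h(Critical) = 0.4667, h(Severe) = 0.5778.
Starting from Critical, the probability is 0.4667.

0.4667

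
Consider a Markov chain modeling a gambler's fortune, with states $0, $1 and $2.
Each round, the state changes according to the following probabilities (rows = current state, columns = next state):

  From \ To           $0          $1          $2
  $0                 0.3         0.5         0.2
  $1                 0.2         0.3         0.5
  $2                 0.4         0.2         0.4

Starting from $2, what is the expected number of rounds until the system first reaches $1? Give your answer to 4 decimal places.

3.2353

Let t(s) be the expected number of rounds to first reach $1 from state s, with t($1) = 0. Conditioning on the first round:
t($0) = 1 + 0.3·t($0) + 0.2·t($2)
t($2) = 1 + 0.4·t($0) + 0.4·t($2)
Solving: t($0) = 2.3529, t($2) = 3.2353.
Expected rounds from $2 to $1: 3.2353.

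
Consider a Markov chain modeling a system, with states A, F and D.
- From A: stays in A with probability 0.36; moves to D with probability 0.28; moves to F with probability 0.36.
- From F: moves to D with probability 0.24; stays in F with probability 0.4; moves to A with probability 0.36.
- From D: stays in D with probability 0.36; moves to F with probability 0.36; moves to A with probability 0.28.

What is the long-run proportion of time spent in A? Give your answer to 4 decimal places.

Let the stationary distribution be π with π = πP and π_1 + π_2 + π_3 = 1.
π_1 = 0.36·π_1 + 0.36·π_2 + 0.28·π_3
π_2 = 0.36·π_1 + 0.4·π_2 + 0.36·π_3
Solving with the normalization constraint gives π = (0.3370, 0.3750, 0.2880).
So the stationary probability of A is 0.3370.

0.3370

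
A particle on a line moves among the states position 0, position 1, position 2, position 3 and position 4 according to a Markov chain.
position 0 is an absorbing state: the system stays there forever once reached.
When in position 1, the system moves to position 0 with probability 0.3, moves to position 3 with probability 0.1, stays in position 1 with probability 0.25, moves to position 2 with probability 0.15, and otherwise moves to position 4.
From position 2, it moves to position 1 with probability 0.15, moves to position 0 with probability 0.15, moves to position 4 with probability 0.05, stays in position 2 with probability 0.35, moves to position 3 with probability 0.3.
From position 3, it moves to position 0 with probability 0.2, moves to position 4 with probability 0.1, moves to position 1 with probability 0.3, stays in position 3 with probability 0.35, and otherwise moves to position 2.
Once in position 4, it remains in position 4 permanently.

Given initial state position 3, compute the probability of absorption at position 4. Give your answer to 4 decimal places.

Let h(s) be the probability of absorption at position 4 starting from transient state s. Then h(position 4) = 1 and h(position 0) = 0. By first-step analysis:
h(position 1) = 0.3·0 + 0.25·h(position 1) + 0.15·h(position 2) + 0.1·h(position 3) + 0.2·1
h(position 2) = 0.15·0 + 0.15·h(position 1) + 0.35·h(position 2) + 0.3·h(position 3) + 0.05·1
h(position 3) = 0.2·0 + 0.3·h(position 1) + 0.05·h(position 2) + 0.35·h(position 3) + 0.1·1
Solving: h(position 1) = 0.3795, h(position 2) = 0.3280, h(position 3) = 0.3542.
Starting from position 3, the probability is 0.3542.

0.3542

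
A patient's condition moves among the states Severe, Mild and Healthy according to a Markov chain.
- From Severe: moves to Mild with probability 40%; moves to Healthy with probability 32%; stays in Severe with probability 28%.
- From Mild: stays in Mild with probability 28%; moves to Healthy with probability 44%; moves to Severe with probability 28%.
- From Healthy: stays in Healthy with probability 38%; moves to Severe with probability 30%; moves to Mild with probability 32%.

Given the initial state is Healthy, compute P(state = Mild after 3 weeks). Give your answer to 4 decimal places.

0.3298

Propagate the distribution vector 3 weeks from Healthy.
After 0 weeks: (0.0000, 0.0000, 1.0000)
After 1 week: (0.3000, 0.3200, 0.3800)
After 2 weeks: (0.2876, 0.3312, 0.3812)
After 3 weeks: (0.2876, 0.3298, 0.3826)
P(in Mild after 3 weeks) = 0.3298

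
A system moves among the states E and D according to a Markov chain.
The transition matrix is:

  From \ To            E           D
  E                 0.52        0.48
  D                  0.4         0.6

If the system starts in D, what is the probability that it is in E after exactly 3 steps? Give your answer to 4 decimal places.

0.4538

Propagate the distribution vector 3 steps from D.
After 0 steps: (0.0000, 1.0000)
After 1 step: (0.4000, 0.6000)
After 2 steps: (0.4480, 0.5520)
After 3 steps: (0.4538, 0.5462)
P(in E after 3 steps) = 0.4538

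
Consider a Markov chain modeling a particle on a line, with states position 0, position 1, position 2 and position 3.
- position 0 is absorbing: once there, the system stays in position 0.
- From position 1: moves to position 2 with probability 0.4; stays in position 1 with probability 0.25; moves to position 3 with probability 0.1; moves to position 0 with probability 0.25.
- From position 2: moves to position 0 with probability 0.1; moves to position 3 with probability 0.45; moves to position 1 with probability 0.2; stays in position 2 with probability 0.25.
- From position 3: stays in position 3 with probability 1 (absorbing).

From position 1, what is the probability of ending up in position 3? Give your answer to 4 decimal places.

0.5285

Let h(s) be the probability of absorption at position 3 starting from transient state s. Then h(position 3) = 1 and h(position 0) = 0. By first-step analysis:
h(position 1) = 0.25·0 + 0.25·h(position 1) + 0.4·h(position 2) + 0.1·1
h(position 2) = 0.1·0 + 0.2·h(position 1) + 0.25·h(position 2) + 0.45·1
Solving: h(position 1) = 0.5285, h(position 2) = 0.7409.
Starting from position 1, the probability is 0.5285.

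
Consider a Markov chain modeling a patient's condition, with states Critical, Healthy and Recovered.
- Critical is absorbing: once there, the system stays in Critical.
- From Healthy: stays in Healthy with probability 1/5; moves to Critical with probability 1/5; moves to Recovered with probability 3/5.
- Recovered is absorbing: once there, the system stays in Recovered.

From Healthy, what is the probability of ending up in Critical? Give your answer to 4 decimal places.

Let h(s) be the probability of absorption at Critical starting from transient state s. Then h(Critical) = 1 and h(Recovered) = 0. By first-step analysis:
h(Healthy) = 0.2·1 + 0.2·h(Healthy) + 0.6·0
Solving: h(Healthy) = 0.2500.
Starting from Healthy, the probability is 0.2500.

0.2500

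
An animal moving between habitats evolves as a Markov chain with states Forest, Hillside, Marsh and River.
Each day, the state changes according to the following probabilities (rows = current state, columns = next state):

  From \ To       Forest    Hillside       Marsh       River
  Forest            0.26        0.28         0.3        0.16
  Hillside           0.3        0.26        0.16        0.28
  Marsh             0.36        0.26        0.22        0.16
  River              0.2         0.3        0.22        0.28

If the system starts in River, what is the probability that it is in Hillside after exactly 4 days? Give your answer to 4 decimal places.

0.2744

Propagate the distribution vector 4 days from River.
After 0 days: (0.0000, 0.0000, 0.0000, 1.0000)
After 1 day: (0.2000, 0.3000, 0.2200, 0.2800)
After 2 days: (0.2772, 0.2752, 0.2180, 0.2296)
After 3 days: (0.2790, 0.2747, 0.2257, 0.2206)
After 4 days: (0.2803, 0.2744, 0.2258, 0.2194)
P(in Hillside after 4 days) = 0.2744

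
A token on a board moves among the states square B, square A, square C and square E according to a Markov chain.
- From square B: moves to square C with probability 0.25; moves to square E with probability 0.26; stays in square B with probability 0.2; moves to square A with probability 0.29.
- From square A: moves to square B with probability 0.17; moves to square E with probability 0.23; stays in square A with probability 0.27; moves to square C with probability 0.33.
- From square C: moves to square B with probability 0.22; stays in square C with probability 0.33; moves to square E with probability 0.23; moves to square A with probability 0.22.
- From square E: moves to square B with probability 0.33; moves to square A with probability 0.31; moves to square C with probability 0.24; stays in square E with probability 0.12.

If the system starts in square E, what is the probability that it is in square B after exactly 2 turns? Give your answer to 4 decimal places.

Propagate the distribution vector 2 turns from square E.
After 0 turns: (0.0000, 0.0000, 0.0000, 1.0000)
After 1 turn: (0.3300, 0.3100, 0.2400, 0.1200)
After 2 turns: (0.2111, 0.2694, 0.2928, 0.2267)
P(in square B after 2 turns) = 0.2111

0.2111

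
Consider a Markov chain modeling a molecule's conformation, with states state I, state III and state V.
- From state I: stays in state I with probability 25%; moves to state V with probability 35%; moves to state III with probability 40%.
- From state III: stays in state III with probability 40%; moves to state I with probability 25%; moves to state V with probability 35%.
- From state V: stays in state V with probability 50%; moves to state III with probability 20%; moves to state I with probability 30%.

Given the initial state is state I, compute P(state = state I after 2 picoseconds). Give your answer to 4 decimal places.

Sum over the intermediate state after 1 picosecond:
P = P(state I→state I)·P(state I→state I) + P(state I→state III)·P(state III→state I) + P(state I→state V)·P(state V→state I)
  = 0.25×0.25 + 0.4×0.25 + 0.35×0.3
  = 0.0625 + 0.1000 + 0.1050 = 0.2675

0.2675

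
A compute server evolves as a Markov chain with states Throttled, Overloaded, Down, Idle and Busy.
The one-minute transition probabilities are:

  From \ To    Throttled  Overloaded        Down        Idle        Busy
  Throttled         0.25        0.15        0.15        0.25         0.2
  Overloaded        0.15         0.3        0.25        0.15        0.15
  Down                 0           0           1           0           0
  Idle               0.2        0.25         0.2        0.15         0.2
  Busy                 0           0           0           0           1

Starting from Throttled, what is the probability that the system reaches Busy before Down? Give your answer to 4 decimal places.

Let h(s) be the probability of absorption at Busy starting from transient state s. Then h(Busy) = 1 and h(Down) = 0. By first-step analysis:
h(Throttled) = 0.25·h(Throttled) + 0.15·h(Overloaded) + 0.15·0 + 0.25·h(Idle) + 0.2·1
h(Overloaded) = 0.15·h(Throttled) + 0.3·h(Overloaded) + 0.25·0 + 0.15·h(Idle) + 0.15·1
h(Idle) = 0.2·h(Throttled) + 0.25·h(Overloaded) + 0.2·0 + 0.15·h(Idle) + 0.2·1
Solving: h(Throttled) = 0.5127, h(Overloaded) = 0.4273, h(Idle) = 0.4816.
Starting from Throttled, the probability is 0.5127.

0.5127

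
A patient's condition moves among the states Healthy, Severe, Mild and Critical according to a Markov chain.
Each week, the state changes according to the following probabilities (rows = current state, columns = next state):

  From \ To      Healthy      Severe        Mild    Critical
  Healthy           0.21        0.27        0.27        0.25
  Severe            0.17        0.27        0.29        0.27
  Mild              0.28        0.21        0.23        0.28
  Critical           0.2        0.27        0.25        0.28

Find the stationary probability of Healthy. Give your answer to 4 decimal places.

0.2153

Let the stationary distribution be π with π = πP and π_1 + π_2 + π_3 + π_4 = 1.
π_1 = 0.21·π_1 + 0.17·π_2 + 0.28·π_3 + 0.2·π_4
π_2 = 0.27·π_1 + 0.27·π_2 + 0.21·π_3 + 0.27·π_4
π_3 = 0.27·π_1 + 0.29·π_2 + 0.23·π_3 + 0.25·π_4
Solving with the normalization constraint gives π = (0.2153, 0.2544, 0.2593, 0.2710).
So the stationary probability of Healthy is 0.2153.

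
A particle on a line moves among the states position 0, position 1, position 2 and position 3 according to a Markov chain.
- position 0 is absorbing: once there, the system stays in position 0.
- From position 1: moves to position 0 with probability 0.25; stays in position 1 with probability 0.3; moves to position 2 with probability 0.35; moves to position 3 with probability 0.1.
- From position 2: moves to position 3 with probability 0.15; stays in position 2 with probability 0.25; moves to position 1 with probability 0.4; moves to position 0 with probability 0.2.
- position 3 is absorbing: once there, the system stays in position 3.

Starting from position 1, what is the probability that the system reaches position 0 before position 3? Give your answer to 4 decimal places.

Let h(s) be the probability of absorption at position 0 starting from transient state s. Then h(position 0) = 1 and h(position 3) = 0. By first-step analysis:
h(position 1) = 0.25·1 + 0.3·h(position 1) + 0.35·h(position 2) + 0.1·0
h(position 2) = 0.2·1 + 0.4·h(position 1) + 0.25·h(position 2) + 0.15·0
Solving: h(position 1) = 0.6688, h(position 2) = 0.6234.
Starting from position 1, the probability is 0.6688.

0.6688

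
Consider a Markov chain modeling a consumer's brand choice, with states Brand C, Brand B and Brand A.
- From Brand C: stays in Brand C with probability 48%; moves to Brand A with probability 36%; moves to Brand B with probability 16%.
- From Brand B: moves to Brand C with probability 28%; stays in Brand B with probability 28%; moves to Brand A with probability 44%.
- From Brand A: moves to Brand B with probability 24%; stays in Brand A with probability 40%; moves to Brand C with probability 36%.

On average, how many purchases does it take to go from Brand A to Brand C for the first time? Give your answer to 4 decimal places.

2.9412

Let t(s) be the expected number of purchases to first reach Brand C from state s, with t(Brand C) = 0. Conditioning on the first purchase:
t(Brand B) = 1 + 0.28·t(Brand B) + 0.44·t(Brand A)
t(Brand A) = 1 + 0.24·t(Brand B) + 0.4·t(Brand A)
Solving: t(Brand B) = 3.1863, t(Brand A) = 2.9412.
Expected purchases from Brand A to Brand C: 2.9412.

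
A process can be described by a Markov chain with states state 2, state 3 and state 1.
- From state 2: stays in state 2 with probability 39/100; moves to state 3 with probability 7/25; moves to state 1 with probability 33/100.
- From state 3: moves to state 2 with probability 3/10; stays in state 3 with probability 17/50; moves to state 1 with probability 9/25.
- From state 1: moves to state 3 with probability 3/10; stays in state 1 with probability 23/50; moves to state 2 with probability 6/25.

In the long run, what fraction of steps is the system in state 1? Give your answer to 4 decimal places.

Let the stationary distribution be π with π = πP and π_1 + π_2 + π_3 = 1.
π_1 = 0.39·π_1 + 0.3·π_2 + 0.24·π_3
π_2 = 0.28·π_1 + 0.34·π_2 + 0.3·π_3
Solving with the normalization constraint gives π = (0.3040, 0.3062, 0.3899).
So the stationary probability of state 1 is 0.3899.

0.3899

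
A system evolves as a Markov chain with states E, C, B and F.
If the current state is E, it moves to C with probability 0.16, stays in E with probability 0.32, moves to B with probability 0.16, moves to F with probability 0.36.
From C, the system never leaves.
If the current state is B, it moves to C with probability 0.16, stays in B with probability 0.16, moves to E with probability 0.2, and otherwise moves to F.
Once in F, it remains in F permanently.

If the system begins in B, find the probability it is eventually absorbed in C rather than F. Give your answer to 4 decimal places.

Let h(s) be the probability of absorption at C starting from transient state s. Then h(C) = 1 and h(F) = 0. By first-step analysis:
h(E) = 0.32·h(E) + 0.16·1 + 0.16·h(B) + 0.36·0
h(B) = 0.2·h(E) + 0.16·1 + 0.16·h(B) + 0.48·0
Solving: h(E) = 0.2967, h(B) = 0.2611.
Starting from B, the probability is 0.2611.

0.2611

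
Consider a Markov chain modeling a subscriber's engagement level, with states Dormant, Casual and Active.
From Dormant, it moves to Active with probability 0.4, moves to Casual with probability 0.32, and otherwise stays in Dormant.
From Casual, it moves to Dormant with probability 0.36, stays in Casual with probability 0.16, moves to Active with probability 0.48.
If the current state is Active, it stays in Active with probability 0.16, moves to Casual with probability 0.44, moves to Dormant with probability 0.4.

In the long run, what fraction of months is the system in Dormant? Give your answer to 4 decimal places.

0.3460

Let the stationary distribution be π with π = πP and π_1 + π_2 + π_3 = 1.
π_1 = 0.28·π_1 + 0.36·π_2 + 0.4·π_3
π_2 = 0.32·π_1 + 0.16·π_2 + 0.44·π_3
Solving with the normalization constraint gives π = (0.3460, 0.3113, 0.3427).
So the stationary probability of Dormant is 0.3460.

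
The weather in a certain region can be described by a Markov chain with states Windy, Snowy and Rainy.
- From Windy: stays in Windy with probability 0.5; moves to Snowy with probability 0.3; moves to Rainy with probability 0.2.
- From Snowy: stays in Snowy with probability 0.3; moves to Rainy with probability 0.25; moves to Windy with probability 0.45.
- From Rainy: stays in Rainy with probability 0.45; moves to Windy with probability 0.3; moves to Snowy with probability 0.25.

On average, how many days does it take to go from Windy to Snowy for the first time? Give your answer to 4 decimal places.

Let t(s) be the expected number of days to first reach Snowy from state s, with t(Snowy) = 0. Conditioning on the first day:
t(Windy) = 1 + 0.5·t(Windy) + 0.2·t(Rainy)
t(Rainy) = 1 + 0.3·t(Windy) + 0.45·t(Rainy)
Solving: t(Windy) = 3.4884, t(Rainy) = 3.7209.
Expected days from Windy to Snowy: 3.4884.

3.4884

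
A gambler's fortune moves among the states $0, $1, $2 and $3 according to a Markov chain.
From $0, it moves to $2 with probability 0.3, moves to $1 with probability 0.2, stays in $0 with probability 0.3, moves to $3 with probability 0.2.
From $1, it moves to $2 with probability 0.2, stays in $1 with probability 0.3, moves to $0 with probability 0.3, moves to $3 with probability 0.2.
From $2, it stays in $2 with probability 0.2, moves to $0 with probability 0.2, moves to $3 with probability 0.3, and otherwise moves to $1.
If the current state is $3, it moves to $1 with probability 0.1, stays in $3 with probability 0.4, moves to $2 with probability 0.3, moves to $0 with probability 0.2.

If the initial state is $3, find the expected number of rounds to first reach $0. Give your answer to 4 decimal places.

Let t(s) be the expected number of rounds to first reach $0 from state s, with t($0) = 0. Conditioning on the first round:
t($1) = 1 + 0.3·t($1) + 0.2·t($2) + 0.2·t($3)
t($2) = 1 + 0.3·t($1) + 0.2·t($2) + 0.3·t($3)
t($3) = 1 + 0.1·t($1) + 0.3·t($2) + 0.4·t($3)
Solving: t($1) = 4.0102, t($2) = 4.4670, t($3) = 4.5685.
Expected rounds from $3 to $0: 4.5685.

4.5685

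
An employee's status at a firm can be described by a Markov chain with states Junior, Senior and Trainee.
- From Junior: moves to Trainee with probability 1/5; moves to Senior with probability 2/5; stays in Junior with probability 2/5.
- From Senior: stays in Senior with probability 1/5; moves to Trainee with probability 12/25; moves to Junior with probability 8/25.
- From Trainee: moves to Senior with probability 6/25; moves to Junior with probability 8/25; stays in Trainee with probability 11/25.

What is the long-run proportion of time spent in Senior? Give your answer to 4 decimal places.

0.2843

Let the stationary distribution be π with π = πP and π_1 + π_2 + π_3 = 1.
π_1 = 0.4·π_1 + 0.32·π_2 + 0.32·π_3
π_2 = 0.4·π_1 + 0.2·π_2 + 0.24·π_3
Solving with the normalization constraint gives π = (0.3478, 0.2843, 0.3679).
So the stationary probability of Senior is 0.2843.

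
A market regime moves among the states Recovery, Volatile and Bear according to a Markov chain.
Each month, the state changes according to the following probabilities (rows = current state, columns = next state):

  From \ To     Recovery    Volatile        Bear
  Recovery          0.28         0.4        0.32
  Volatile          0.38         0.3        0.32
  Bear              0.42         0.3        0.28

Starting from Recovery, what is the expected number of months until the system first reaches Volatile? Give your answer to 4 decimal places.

Let t(s) be the expected number of months to first reach Volatile from state s, with t(Volatile) = 0. Conditioning on the first month:
t(Recovery) = 1 + 0.28·t(Recovery) + 0.32·t(Bear)
t(Bear) = 1 + 0.42·t(Recovery) + 0.28·t(Bear)
Solving: t(Recovery) = 2.7083, t(Bear) = 2.9688.
Expected months from Recovery to Volatile: 2.7083.

2.7083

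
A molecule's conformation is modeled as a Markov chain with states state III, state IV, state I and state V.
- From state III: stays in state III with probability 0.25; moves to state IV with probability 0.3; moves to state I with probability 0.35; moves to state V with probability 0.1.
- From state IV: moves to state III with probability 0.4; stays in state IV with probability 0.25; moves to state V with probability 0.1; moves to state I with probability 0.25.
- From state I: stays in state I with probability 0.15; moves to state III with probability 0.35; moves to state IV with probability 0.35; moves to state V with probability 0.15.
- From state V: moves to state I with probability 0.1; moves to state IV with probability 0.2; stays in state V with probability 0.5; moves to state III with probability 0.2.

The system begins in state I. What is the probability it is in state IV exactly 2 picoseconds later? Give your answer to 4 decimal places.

Propagate the distribution vector 2 picoseconds from state I.
After 0 picoseconds: (0.0000, 0.0000, 1.0000, 0.0000)
After 1 picosecond: (0.3500, 0.3500, 0.1500, 0.1500)
After 2 picoseconds: (0.3100, 0.2750, 0.2475, 0.1675)
P(in state IV after 2 picoseconds) = 0.2750

0.2750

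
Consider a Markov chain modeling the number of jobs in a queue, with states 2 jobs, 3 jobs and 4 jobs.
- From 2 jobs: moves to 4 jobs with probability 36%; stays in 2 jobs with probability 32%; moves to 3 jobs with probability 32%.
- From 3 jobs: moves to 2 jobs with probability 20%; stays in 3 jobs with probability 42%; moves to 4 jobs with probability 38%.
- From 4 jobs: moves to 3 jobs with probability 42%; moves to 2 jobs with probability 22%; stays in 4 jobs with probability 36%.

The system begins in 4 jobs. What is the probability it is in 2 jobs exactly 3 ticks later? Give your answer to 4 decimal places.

0.2354

Propagate the distribution vector 3 ticks from 4 jobs.
After 0 ticks: (0.0000, 0.0000, 1.0000)
After 1 tick: (0.2200, 0.4200, 0.3600)
After 2 ticks: (0.2336, 0.3980, 0.3684)
After 3 ticks: (0.2354, 0.3966, 0.3680)
P(in 2 jobs after 3 ticks) = 0.2354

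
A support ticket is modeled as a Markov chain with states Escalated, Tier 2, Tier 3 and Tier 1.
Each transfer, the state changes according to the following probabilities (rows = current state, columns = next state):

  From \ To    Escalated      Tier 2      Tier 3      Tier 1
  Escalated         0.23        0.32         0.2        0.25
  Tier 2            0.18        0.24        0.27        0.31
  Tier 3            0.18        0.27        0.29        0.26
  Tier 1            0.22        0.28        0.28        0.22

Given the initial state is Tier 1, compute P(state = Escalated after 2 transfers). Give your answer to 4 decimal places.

0.1998

Propagate the distribution vector 2 transfers from Tier 1.
After 0 transfers: (0.0000, 0.0000, 0.0000, 1.0000)
After 1 transfer: (0.2200, 0.2800, 0.2800, 0.2200)
After 2 transfers: (0.1998, 0.2748, 0.2624, 0.2630)
P(in Escalated after 2 transfers) = 0.1998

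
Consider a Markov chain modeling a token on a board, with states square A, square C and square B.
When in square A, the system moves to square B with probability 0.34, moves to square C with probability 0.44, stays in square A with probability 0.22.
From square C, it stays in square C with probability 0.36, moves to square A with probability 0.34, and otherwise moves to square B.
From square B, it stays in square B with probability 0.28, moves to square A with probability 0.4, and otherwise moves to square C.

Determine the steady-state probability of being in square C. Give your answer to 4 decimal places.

Let the stationary distribution be π with π = πP and π_1 + π_2 + π_3 = 1.
π_1 = 0.22·π_1 + 0.34·π_2 + 0.4·π_3
π_2 = 0.44·π_1 + 0.36·π_2 + 0.32·π_3
Solving with the normalization constraint gives π = (0.3200, 0.3733, 0.3067).
So the stationary probability of square C is 0.3733.

0.3733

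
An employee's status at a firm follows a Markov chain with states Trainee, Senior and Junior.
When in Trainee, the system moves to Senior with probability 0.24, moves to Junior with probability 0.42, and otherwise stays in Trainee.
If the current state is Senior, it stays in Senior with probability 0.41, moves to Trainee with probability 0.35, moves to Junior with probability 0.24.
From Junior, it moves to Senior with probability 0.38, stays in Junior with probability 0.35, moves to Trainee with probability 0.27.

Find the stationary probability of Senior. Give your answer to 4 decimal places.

Let the stationary distribution be π with π = πP and π_1 + π_2 + π_3 = 1.
π_1 = 0.34·π_1 + 0.35·π_2 + 0.27·π_3
π_2 = 0.24·π_1 + 0.41·π_2 + 0.38·π_3
Solving with the normalization constraint gives π = (0.3200, 0.3456, 0.3344).
So the stationary probability of Senior is 0.3456.

0.3456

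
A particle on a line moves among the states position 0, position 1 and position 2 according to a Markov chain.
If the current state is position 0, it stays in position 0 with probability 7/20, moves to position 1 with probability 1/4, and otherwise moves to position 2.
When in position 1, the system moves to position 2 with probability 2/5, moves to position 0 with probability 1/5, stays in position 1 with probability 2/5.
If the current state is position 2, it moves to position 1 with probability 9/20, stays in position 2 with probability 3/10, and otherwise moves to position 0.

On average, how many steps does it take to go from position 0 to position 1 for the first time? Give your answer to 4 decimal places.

Let t(s) be the expected number of steps to first reach position 1 from state s, with t(position 1) = 0. Conditioning on the first step:
t(position 0) = 1 + 0.35·t(position 0) + 0.4·t(position 2)
t(position 2) = 1 + 0.25·t(position 0) + 0.3·t(position 2)
Solving: t(position 0) = 3.0986, t(position 2) = 2.5352.
Expected steps from position 0 to position 1: 3.0986.

3.0986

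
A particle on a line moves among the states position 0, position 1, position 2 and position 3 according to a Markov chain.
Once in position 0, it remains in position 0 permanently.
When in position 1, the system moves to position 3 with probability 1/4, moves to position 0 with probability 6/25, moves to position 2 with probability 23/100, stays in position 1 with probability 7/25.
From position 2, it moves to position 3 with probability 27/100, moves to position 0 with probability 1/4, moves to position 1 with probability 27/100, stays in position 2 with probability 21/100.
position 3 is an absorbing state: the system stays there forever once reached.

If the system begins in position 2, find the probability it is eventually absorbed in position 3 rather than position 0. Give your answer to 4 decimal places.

0.5169

Let h(s) be the probability of absorption at position 3 starting from transient state s. Then h(position 3) = 1 and h(position 0) = 0. By first-step analysis:
h(position 1) = 0.24·0 + 0.28·h(position 1) + 0.23·h(position 2) + 0.25·1
h(position 2) = 0.25·0 + 0.27·h(position 1) + 0.21·h(position 2) + 0.27·1
Solving: h(position 1) = 0.5123, h(position 2) = 0.5169.
Starting from position 2, the probability is 0.5169.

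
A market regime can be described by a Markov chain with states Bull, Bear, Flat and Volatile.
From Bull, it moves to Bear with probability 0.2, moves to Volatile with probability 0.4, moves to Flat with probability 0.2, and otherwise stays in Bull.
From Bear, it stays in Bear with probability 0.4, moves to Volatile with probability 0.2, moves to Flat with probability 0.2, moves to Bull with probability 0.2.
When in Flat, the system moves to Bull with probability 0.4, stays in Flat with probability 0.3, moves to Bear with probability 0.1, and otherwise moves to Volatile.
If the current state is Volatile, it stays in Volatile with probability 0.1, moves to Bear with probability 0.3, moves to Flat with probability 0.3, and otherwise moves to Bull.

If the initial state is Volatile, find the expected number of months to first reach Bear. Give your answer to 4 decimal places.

4.6250

Let t(s) be the expected number of months to first reach Bear from state s, with t(Bear) = 0. Conditioning on the first month:
t(Bull) = 1 + 0.2·t(Bull) + 0.2·t(Flat) + 0.4·t(Volatile)
t(Flat) = 1 + 0.4·t(Bull) + 0.3·t(Flat) + 0.2·t(Volatile)
t(Volatile) = 1 + 0.3·t(Bull) + 0.3·t(Flat) + 0.1·t(Volatile)
Solving: t(Bull) = 4.9583, t(Flat) = 5.5833, t(Volatile) = 4.6250.
Expected months from Volatile to Bear: 4.6250.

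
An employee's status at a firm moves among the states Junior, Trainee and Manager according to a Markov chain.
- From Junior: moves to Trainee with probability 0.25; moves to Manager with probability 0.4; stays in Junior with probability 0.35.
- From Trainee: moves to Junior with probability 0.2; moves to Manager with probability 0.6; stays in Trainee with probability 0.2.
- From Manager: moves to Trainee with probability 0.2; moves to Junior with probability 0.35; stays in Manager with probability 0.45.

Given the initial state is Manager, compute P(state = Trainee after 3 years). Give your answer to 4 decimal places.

Propagate the distribution vector 3 years from Manager.
After 0 years: (0.0000, 0.0000, 1.0000)
After 1 year: (0.3500, 0.2000, 0.4500)
After 2 years: (0.3200, 0.2175, 0.4625)
After 3 years: (0.3174, 0.2160, 0.4666)
P(in Trainee after 3 years) = 0.2160

0.2160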